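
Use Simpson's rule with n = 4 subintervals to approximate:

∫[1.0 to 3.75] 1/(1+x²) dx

f(x) = 1/(1+x²)
a = 1.0, b = 3.75, n = 4
h = (b - a)/n = 0.687500

Simpson's rule: (h/3)[f(x₀) + 4f(x₁) + 2f(x₂) + ... + f(xₙ)]

x_0 = 1.0000, f(x_0) = 0.500000, coefficient = 1
x_1 = 1.6875, f(x_1) = 0.259898, coefficient = 4
x_2 = 2.3750, f(x_2) = 0.150588, coefficient = 2
x_3 = 3.0625, f(x_3) = 0.096349, coefficient = 4
x_4 = 3.7500, f(x_4) = 0.066390, coefficient = 1

I ≈ (0.687500/3) × 2.292557 = 0.525378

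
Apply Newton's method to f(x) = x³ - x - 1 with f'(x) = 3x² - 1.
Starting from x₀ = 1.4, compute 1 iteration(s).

f(x) = x³ - x - 1
f'(x) = 3x² - 1
x₀ = 1.4

Newton-Raphson formula: x_{n+1} = x_n - f(x_n)/f'(x_n)

Iteration 1:
  f(1.400000) = 0.344000
  f'(1.400000) = 4.880000
  x_1 = 1.400000 - 0.344000/4.880000 = 1.329508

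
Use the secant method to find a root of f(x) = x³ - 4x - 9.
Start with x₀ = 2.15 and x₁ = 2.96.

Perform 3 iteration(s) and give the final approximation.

f(x) = x³ - 4x - 9
x₀ = 2.15, x₁ = 2.96

Secant formula: x_{n+1} = x_n - f(x_n)(x_n - x_{n-1})/(f(x_n) - f(x_{n-1}))

Iteration 1:
  f(2.150000) = -7.661625
  f(2.960000) = 5.094336
  x_2 = 2.960000 - 5.094336×(2.960000 - 2.150000)/(5.094336 - (-7.661625))
       = 2.636511
Iteration 2:
  f(2.960000) = 5.094336
  f(2.636511) = -1.219153
  x_3 = 2.636511 - (-1.219153)×(2.636511 - 2.960000)/(-1.219153 - 5.094336)
       = 2.698978
Iteration 3:
  f(2.636511) = -1.219153
  f(2.698978) = -0.135260
  x_4 = 2.698978 - (-0.135260)×(2.698978 - 2.636511)/(-0.135260 - (-1.219153))
       = 2.706773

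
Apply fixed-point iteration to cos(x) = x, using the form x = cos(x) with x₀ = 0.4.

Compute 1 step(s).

Equation: cos(x) = x
Fixed-point form: x = cos(x)
x₀ = 0.4

x_1 = g(0.400000) = 0.921061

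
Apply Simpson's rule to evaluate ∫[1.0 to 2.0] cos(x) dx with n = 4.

f(x) = cos(x)
a = 1.0, b = 2.0, n = 4
h = (b - a)/n = 0.250000

Simpson's rule: (h/3)[f(x₀) + 4f(x₁) + 2f(x₂) + ... + f(xₙ)]

x_0 = 1.0000, f(x_0) = 0.540302, coefficient = 1
x_1 = 1.2500, f(x_1) = 0.315322, coefficient = 4
x_2 = 1.5000, f(x_2) = 0.070737, coefficient = 2
x_3 = 1.7500, f(x_3) = -0.178246, coefficient = 4
x_4 = 2.0000, f(x_4) = -0.416147, coefficient = 1

I ≈ (0.250000/3) × 0.813935 = 0.067828
Exact value: 0.067826
Error: 0.000001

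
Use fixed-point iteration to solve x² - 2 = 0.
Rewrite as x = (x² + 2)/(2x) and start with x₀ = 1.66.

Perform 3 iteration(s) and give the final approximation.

Equation: x² - 2 = 0
Fixed-point form: x = (x² + 2)/(2x)
x₀ = 1.66

x_1 = g(1.660000) = 1.432410
x_2 = g(1.432410) = 1.414329
x_3 = g(1.414329) = 1.414214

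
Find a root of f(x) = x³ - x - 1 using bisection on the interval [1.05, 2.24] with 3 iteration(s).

f(x) = x³ - x - 1
Initial interval: [1.05, 2.24]

Iteration 1:
  c_1 = (1.050000 + 2.240000)/2 = 1.645000
  f(c_1) = f(1.645000) = 1.806411
  f(a) × f(c) < 0, new interval: [1.050000, 1.645000]
Iteration 2:
  c_2 = (1.050000 + 1.645000)/2 = 1.347500
  f(c_2) = f(1.347500) = 0.099232
  f(a) × f(c) < 0, new interval: [1.050000, 1.347500]
Iteration 3:
  c_3 = (1.050000 + 1.347500)/2 = 1.198750
  f(c_3) = f(1.198750) = -0.476144
  f(a) × f(c) ≥ 0, new interval: [1.198750, 1.347500]

After 3 iteration(s), the approximation is c_3 = 1.198750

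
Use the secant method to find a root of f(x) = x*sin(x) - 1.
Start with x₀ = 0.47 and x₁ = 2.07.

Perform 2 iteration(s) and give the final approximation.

f(x) = x*sin(x) - 1
x₀ = 0.47, x₁ = 2.07

Secant formula: x_{n+1} = x_n - f(x_n)(x_n - x_{n-1})/(f(x_n) - f(x_{n-1}))

Iteration 1:
  f(0.470000) = -0.787143
  f(2.070000) = 0.817386
  x_2 = 2.070000 - 0.817386×(2.070000 - 0.470000)/(0.817386 - (-0.787143))
       = 1.254922
Iteration 2:
  f(2.070000) = 0.817386
  f(1.254922) = 0.192834
  x_3 = 1.254922 - 0.192834×(1.254922 - 2.070000)/(0.192834 - 0.817386)
       = 1.003261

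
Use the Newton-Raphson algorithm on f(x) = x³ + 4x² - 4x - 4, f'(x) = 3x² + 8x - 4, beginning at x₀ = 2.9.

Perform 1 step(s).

f(x) = x³ + 4x² - 4x - 4
f'(x) = 3x² + 8x - 4
x₀ = 2.9

Newton-Raphson formula: x_{n+1} = x_n - f(x_n)/f'(x_n)

Iteration 1:
  f(2.900000) = 42.429000
  f'(2.900000) = 44.430000
  x_1 = 2.900000 - 42.429000/44.430000 = 1.945037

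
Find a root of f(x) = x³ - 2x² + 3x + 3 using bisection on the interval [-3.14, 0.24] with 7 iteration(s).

f(x) = x³ - 2x² + 3x + 3
Initial interval: [-3.14, 0.24]

Iteration 1:
  c_1 = (-3.140000 + 0.240000)/2 = -1.450000
  f(c_1) = f(-1.450000) = -8.603625
  f(a) × f(c) ≥ 0, new interval: [-1.450000, 0.240000]
Iteration 2:
  c_2 = (-1.450000 + 0.240000)/2 = -0.605000
  f(c_2) = f(-0.605000) = 0.231505
  f(a) × f(c) < 0, new interval: [-1.450000, -0.605000]
Iteration 3:
  c_3 = (-1.450000 + (-0.605000))/2 = -1.027500
  f(c_3) = f(-1.027500) = -3.278802
  f(a) × f(c) ≥ 0, new interval: [-1.027500, -0.605000]
Iteration 4:
  c_4 = (-1.027500 + (-0.605000))/2 = -0.816250
  f(c_4) = f(-0.816250) = -1.325116
  f(a) × f(c) ≥ 0, new interval: [-0.816250, -0.605000]
Iteration 5:
  c_5 = (-0.816250 + (-0.605000))/2 = -0.710625
  f(c_5) = f(-0.710625) = -0.500708
  f(a) × f(c) ≥ 0, new interval: [-0.710625, -0.605000]
Iteration 6:
  c_6 = (-0.710625 + (-0.605000))/2 = -0.657813
  f(c_6) = f(-0.657813) = -0.123519
  f(a) × f(c) ≥ 0, new interval: [-0.657813, -0.605000]
Iteration 7:
  c_7 = (-0.657813 + (-0.605000))/2 = -0.631406
  f(c_7) = f(-0.631406) = 0.056708
  f(a) × f(c) < 0, new interval: [-0.657813, -0.631406]

After 7 iteration(s), the approximation is c_7 = -0.631406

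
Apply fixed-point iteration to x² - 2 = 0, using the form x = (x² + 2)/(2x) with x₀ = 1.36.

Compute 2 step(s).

Equation: x² - 2 = 0
Fixed-point form: x = (x² + 2)/(2x)
x₀ = 1.36

x_1 = g(1.360000) = 1.415294
x_2 = g(1.415294) = 1.414214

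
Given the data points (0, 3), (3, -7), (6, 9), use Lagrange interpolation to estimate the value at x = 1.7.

Lagrange interpolation formula:
P(x) = Σ yᵢ × Lᵢ(x)
where Lᵢ(x) = Π_{j≠i} (x - xⱼ)/(xᵢ - xⱼ)

L_0(1.7) = (1.7 - 3)/(0 - 3) × (1.7 - 6)/(0 - 6) = 0.310556
L_1(1.7) = (1.7 - 0)/(3 - 0) × (1.7 - 6)/(3 - 6) = 0.812222
L_2(1.7) = (1.7 - 0)/(6 - 0) × (1.7 - 3)/(6 - 3) = -0.122778

P(1.7) = 3×L_0(1.7) + (-7)×L_1(1.7) + 9×L_2(1.7)
P(1.7) = -5.858889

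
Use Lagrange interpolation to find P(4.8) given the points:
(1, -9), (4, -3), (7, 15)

Lagrange interpolation formula:
P(x) = Σ yᵢ × Lᵢ(x)
where Lᵢ(x) = Π_{j≠i} (x - xⱼ)/(xᵢ - xⱼ)

L_0(4.8) = (4.8 - 4)/(1 - 4) × (4.8 - 7)/(1 - 7) = -0.097778
L_1(4.8) = (4.8 - 1)/(4 - 1) × (4.8 - 7)/(4 - 7) = 0.928889
L_2(4.8) = (4.8 - 1)/(7 - 1) × (4.8 - 4)/(7 - 4) = 0.168889

P(4.8) = (-9)×L_0(4.8) + (-3)×L_1(4.8) + 15×L_2(4.8)
P(4.8) = 0.626667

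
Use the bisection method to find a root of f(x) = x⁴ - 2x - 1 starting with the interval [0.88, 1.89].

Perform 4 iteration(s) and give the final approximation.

f(x) = x⁴ - 2x - 1
Initial interval: [0.88, 1.89]

Iteration 1:
  c_1 = (0.880000 + 1.890000)/2 = 1.385000
  f(c_1) = f(1.385000) = -0.090413
  f(a) × f(c) ≥ 0, new interval: [1.385000, 1.890000]
Iteration 2:
  c_2 = (1.385000 + 1.890000)/2 = 1.637500
  f(c_2) = f(1.637500) = 2.914939
  f(a) × f(c) < 0, new interval: [1.385000, 1.637500]
Iteration 3:
  c_3 = (1.385000 + 1.637500)/2 = 1.511250
  f(c_3) = f(1.511250) = 1.193592
  f(a) × f(c) < 0, new interval: [1.385000, 1.511250]
Iteration 4:
  c_4 = (1.385000 + 1.511250)/2 = 1.448125
  f(c_4) = f(1.448125) = 0.501436
  f(a) × f(c) < 0, new interval: [1.385000, 1.448125]

After 4 iteration(s), the approximation is c_4 = 1.448125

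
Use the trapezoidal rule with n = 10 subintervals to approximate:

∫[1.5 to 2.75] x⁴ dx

f(x) = x⁴
a = 1.5, b = 2.75, n = 10
h = (b - a)/n = 0.125000

Trapezoidal rule: (h/2)[f(x₀) + 2f(x₁) + 2f(x₂) + ... + f(xₙ)]

x_0 = 1.5000, f(x_0) = 5.062500, coefficient = 1
x_1 = 1.6250, f(x_1) = 6.972900, coefficient = 2
x_2 = 1.7500, f(x_2) = 9.378906, coefficient = 2
x_3 = 1.8750, f(x_3) = 12.359619, coefficient = 2
x_4 = 2.0000, f(x_4) = 16.000000, coefficient = 2
x_5 = 2.1250, f(x_5) = 20.390869, coefficient = 2
x_6 = 2.2500, f(x_6) = 25.628906, coefficient = 2
x_7 = 2.3750, f(x_7) = 31.816650, coefficient = 2
x_8 = 2.5000, f(x_8) = 39.062500, coefficient = 2
x_9 = 2.6250, f(x_9) = 47.480713, coefficient = 2
x_10 = 2.7500, f(x_10) = 57.191406, coefficient = 1

I ≈ (0.125000/2) × 480.436035 = 30.027252
Exact value: 29.936523
Error: 0.090729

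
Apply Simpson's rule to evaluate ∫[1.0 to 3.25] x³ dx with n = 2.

f(x) = x³
a = 1.0, b = 3.25, n = 2
h = (b - a)/n = 1.125000

Simpson's rule: (h/3)[f(x₀) + 4f(x₁) + 2f(x₂) + ... + f(xₙ)]

x_0 = 1.0000, f(x_0) = 1.000000, coefficient = 1
x_1 = 2.1250, f(x_1) = 9.595703, coefficient = 4
x_2 = 3.2500, f(x_2) = 34.328125, coefficient = 1

I ≈ (1.125000/3) × 73.710938 = 27.641602
Exact value: 27.641602
Error: 0.000000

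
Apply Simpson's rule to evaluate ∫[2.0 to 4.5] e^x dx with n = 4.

f(x) = e^x
a = 2.0, b = 4.5, n = 4
h = (b - a)/n = 0.625000

Simpson's rule: (h/3)[f(x₀) + 4f(x₁) + 2f(x₂) + ... + f(xₙ)]

x_0 = 2.0000, f(x_0) = 7.389056, coefficient = 1
x_1 = 2.6250, f(x_1) = 13.804574, coefficient = 4
x_2 = 3.2500, f(x_2) = 25.790340, coefficient = 2
x_3 = 3.8750, f(x_3) = 48.182698, coefficient = 4
x_4 = 4.5000, f(x_4) = 90.017131, coefficient = 1

I ≈ (0.625000/3) × 396.935957 = 82.694991
Exact value: 82.628075
Error: 0.066916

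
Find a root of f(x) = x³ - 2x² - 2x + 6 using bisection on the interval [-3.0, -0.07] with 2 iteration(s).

f(x) = x³ - 2x² - 2x + 6
Initial interval: [-3.0, -0.07]

Iteration 1:
  c_1 = (-3.000000 + (-0.070000))/2 = -1.535000
  f(c_1) = f(-1.535000) = 0.740745
  f(a) × f(c) < 0, new interval: [-3.000000, -1.535000]
Iteration 2:
  c_2 = (-3.000000 + (-1.535000))/2 = -2.267500
  f(c_2) = f(-2.267500) = -11.406591
  f(a) × f(c) ≥ 0, new interval: [-2.267500, -1.535000]

After 2 iteration(s), the approximation is c_2 = -2.267500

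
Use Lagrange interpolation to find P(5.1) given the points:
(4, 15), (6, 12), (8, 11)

Lagrange interpolation formula:
P(x) = Σ yᵢ × Lᵢ(x)
where Lᵢ(x) = Π_{j≠i} (x - xⱼ)/(xᵢ - xⱼ)

L_0(5.1) = (5.1 - 6)/(4 - 6) × (5.1 - 8)/(4 - 8) = 0.326250
L_1(5.1) = (5.1 - 4)/(6 - 4) × (5.1 - 8)/(6 - 8) = 0.797500
L_2(5.1) = (5.1 - 4)/(8 - 4) × (5.1 - 6)/(8 - 6) = -0.123750

P(5.1) = 15×L_0(5.1) + 12×L_1(5.1) + 11×L_2(5.1)
P(5.1) = 13.102500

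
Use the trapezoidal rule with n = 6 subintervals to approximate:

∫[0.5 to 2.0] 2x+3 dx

f(x) = 2x+3
a = 0.5, b = 2.0, n = 6
h = (b - a)/n = 0.250000

Trapezoidal rule: (h/2)[f(x₀) + 2f(x₁) + 2f(x₂) + ... + f(xₙ)]

x_0 = 0.5000, f(x_0) = 4.000000, coefficient = 1
x_1 = 0.7500, f(x_1) = 4.500000, coefficient = 2
x_2 = 1.0000, f(x_2) = 5.000000, coefficient = 2
x_3 = 1.2500, f(x_3) = 5.500000, coefficient = 2
x_4 = 1.5000, f(x_4) = 6.000000, coefficient = 2
x_5 = 1.7500, f(x_5) = 6.500000, coefficient = 2
x_6 = 2.0000, f(x_6) = 7.000000, coefficient = 1

I ≈ (0.250000/2) × 66.000000 = 8.250000
Exact value: 8.250000
Error: 0.000000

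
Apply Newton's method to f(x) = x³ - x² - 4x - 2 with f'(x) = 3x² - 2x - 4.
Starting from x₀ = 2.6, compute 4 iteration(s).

f(x) = x³ - x² - 4x - 2
f'(x) = 3x² - 2x - 4
x₀ = 2.6

Newton-Raphson formula: x_{n+1} = x_n - f(x_n)/f'(x_n)

Iteration 1:
  f(2.600000) = -1.584000
  f'(2.600000) = 11.080000
  x_1 = 2.600000 - (-1.584000)/11.080000 = 2.742960
Iteration 2:
  f(2.742960) = 0.141898
  f'(2.742960) = 13.085573
  x_2 = 2.742960 - 0.141898/13.085573 = 2.732116
Iteration 3:
  f(2.732116) = 0.000849
  f'(2.732116) = 12.929148
  x_3 = 2.732116 - 0.000849/12.929148 = 2.732051
Iteration 4:
  f(2.732051) = 0.000000
  f'(2.732051) = 12.928203
  x_4 = 2.732051 - 0.000000/12.928203 = 2.732051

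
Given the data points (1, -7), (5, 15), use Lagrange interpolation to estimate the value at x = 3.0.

Lagrange interpolation formula:
P(x) = Σ yᵢ × Lᵢ(x)
where Lᵢ(x) = Π_{j≠i} (x - xⱼ)/(xᵢ - xⱼ)

L_0(3.0) = (3.0 - 5)/(1 - 5) = 0.500000
L_1(3.0) = (3.0 - 1)/(5 - 1) = 0.500000

P(3.0) = (-7)×L_0(3.0) + 15×L_1(3.0)
P(3.0) = 4.000000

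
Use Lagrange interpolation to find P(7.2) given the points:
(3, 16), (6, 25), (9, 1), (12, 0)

Lagrange interpolation formula:
P(x) = Σ yᵢ × Lᵢ(x)
where Lᵢ(x) = Π_{j≠i} (x - xⱼ)/(xᵢ - xⱼ)

L_0(7.2) = (7.2 - 6)/(3 - 6) × (7.2 - 9)/(3 - 9) × (7.2 - 12)/(3 - 12) = -0.064000
L_1(7.2) = (7.2 - 3)/(6 - 3) × (7.2 - 9)/(6 - 9) × (7.2 - 12)/(6 - 12) = 0.672000
L_2(7.2) = (7.2 - 3)/(9 - 3) × (7.2 - 6)/(9 - 6) × (7.2 - 12)/(9 - 12) = 0.448000
L_3(7.2) = (7.2 - 3)/(12 - 3) × (7.2 - 6)/(12 - 6) × (7.2 - 9)/(12 - 9) = -0.056000

P(7.2) = 16×L_0(7.2) + 25×L_1(7.2) + 1×L_2(7.2) + 0×L_3(7.2)
P(7.2) = 16.224000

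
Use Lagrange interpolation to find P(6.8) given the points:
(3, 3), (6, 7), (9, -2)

Lagrange interpolation formula:
P(x) = Σ yᵢ × Lᵢ(x)
where Lᵢ(x) = Π_{j≠i} (x - xⱼ)/(xᵢ - xⱼ)

L_0(6.8) = (6.8 - 6)/(3 - 6) × (6.8 - 9)/(3 - 9) = -0.097778
L_1(6.8) = (6.8 - 3)/(6 - 3) × (6.8 - 9)/(6 - 9) = 0.928889
L_2(6.8) = (6.8 - 3)/(9 - 3) × (6.8 - 6)/(9 - 6) = 0.168889

P(6.8) = 3×L_0(6.8) + 7×L_1(6.8) + (-2)×L_2(6.8)
P(6.8) = 5.871111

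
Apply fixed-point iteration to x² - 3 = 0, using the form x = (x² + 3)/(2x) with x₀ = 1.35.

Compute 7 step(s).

Equation: x² - 3 = 0
Fixed-point form: x = (x² + 3)/(2x)
x₀ = 1.35

x_1 = g(1.350000) = 1.786111
x_2 = g(1.786111) = 1.732869
x_3 = g(1.732869) = 1.732051
x_4 = g(1.732051) = 1.732051
x_5 = g(1.732051) = 1.732051
x_6 = g(1.732051) = 1.732051
x_7 = g(1.732051) = 1.732051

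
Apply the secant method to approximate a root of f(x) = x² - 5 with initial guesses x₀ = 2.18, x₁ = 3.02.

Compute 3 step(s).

f(x) = x² - 5
x₀ = 2.18, x₁ = 3.02

Secant formula: x_{n+1} = x_n - f(x_n)(x_n - x_{n-1})/(f(x_n) - f(x_{n-1}))

Iteration 1:
  f(2.180000) = -0.247600
  f(3.020000) = 4.120400
  x_2 = 3.020000 - 4.120400×(3.020000 - 2.180000)/(4.120400 - (-0.247600))
       = 2.227615
Iteration 2:
  f(3.020000) = 4.120400
  f(2.227615) = -0.037730
  x_3 = 2.227615 - (-0.037730)×(2.227615 - 3.020000)/(-0.037730 - 4.120400)
       = 2.234805
Iteration 3:
  f(2.227615) = -0.037730
  f(2.234805) = -0.005645
  x_4 = 2.234805 - (-0.005645)×(2.234805 - 2.227615)/(-0.005645 - (-0.037730))
       = 2.236070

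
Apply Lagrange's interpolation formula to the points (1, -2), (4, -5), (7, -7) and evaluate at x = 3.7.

Lagrange interpolation formula:
P(x) = Σ yᵢ × Lᵢ(x)
where Lᵢ(x) = Π_{j≠i} (x - xⱼ)/(xᵢ - xⱼ)

L_0(3.7) = (3.7 - 4)/(1 - 4) × (3.7 - 7)/(1 - 7) = 0.055000
L_1(3.7) = (3.7 - 1)/(4 - 1) × (3.7 - 7)/(4 - 7) = 0.990000
L_2(3.7) = (3.7 - 1)/(7 - 1) × (3.7 - 4)/(7 - 4) = -0.045000

P(3.7) = (-2)×L_0(3.7) + (-5)×L_1(3.7) + (-7)×L_2(3.7)
P(3.7) = -4.745000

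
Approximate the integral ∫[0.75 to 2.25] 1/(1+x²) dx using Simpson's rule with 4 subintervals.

f(x) = 1/(1+x²)
a = 0.75, b = 2.25, n = 4
h = (b - a)/n = 0.375000

Simpson's rule: (h/3)[f(x₀) + 4f(x₁) + 2f(x₂) + ... + f(xₙ)]

x_0 = 0.7500, f(x_0) = 0.640000, coefficient = 1
x_1 = 1.1250, f(x_1) = 0.441379, coefficient = 4
x_2 = 1.5000, f(x_2) = 0.307692, coefficient = 2
x_3 = 1.8750, f(x_3) = 0.221453, coefficient = 4
x_4 = 2.2500, f(x_4) = 0.164948, coefficient = 1

I ≈ (0.375000/3) × 4.071663 = 0.508958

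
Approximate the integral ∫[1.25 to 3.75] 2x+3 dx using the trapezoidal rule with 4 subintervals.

f(x) = 2x+3
a = 1.25, b = 3.75, n = 4
h = (b - a)/n = 0.625000

Trapezoidal rule: (h/2)[f(x₀) + 2f(x₁) + 2f(x₂) + ... + f(xₙ)]

x_0 = 1.2500, f(x_0) = 5.500000, coefficient = 1
x_1 = 1.8750, f(x_1) = 6.750000, coefficient = 2
x_2 = 2.5000, f(x_2) = 8.000000, coefficient = 2
x_3 = 3.1250, f(x_3) = 9.250000, coefficient = 2
x_4 = 3.7500, f(x_4) = 10.500000, coefficient = 1

I ≈ (0.625000/2) × 64.000000 = 20.000000
Exact value: 20.000000
Error: 0.000000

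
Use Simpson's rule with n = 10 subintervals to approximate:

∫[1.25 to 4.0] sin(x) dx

f(x) = sin(x)
a = 1.25, b = 4.0, n = 10
h = (b - a)/n = 0.275000

Simpson's rule: (h/3)[f(x₀) + 4f(x₁) + 2f(x₂) + ... + f(xₙ)]

x_0 = 1.2500, f(x_0) = 0.948985, coefficient = 1
x_1 = 1.5250, f(x_1) = 0.998952, coefficient = 4
x_2 = 1.8000, f(x_2) = 0.973848, coefficient = 2
x_3 = 2.0750, f(x_3) = 0.875559, coefficient = 4
x_4 = 2.3500, f(x_4) = 0.711473, coefficient = 2
x_5 = 2.6250, f(x_5) = 0.493920, coefficient = 4
x_6 = 2.9000, f(x_6) = 0.239249, coefficient = 2
x_7 = 3.1750, f(x_7) = -0.033401, coefficient = 4
x_8 = 3.4500, f(x_8) = -0.303542, coefficient = 2
x_9 = 3.7250, f(x_9) = -0.550871, coefficient = 4
x_10 = 4.0000, f(x_10) = -0.756802, coefficient = 1

I ≈ (0.275000/3) × 10.570877 = 0.968997
Exact value: 0.968966
Error: 0.000031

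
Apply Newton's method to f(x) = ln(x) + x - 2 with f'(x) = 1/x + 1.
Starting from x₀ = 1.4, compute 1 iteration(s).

f(x) = ln(x) + x - 2
f'(x) = 1/x + 1
x₀ = 1.4

Newton-Raphson formula: x_{n+1} = x_n - f(x_n)/f'(x_n)

Iteration 1:
  f(1.400000) = -0.263528
  f'(1.400000) = 1.714286
  x_1 = 1.400000 - (-0.263528)/1.714286 = 1.553725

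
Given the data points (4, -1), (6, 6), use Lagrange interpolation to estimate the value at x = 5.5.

Lagrange interpolation formula:
P(x) = Σ yᵢ × Lᵢ(x)
where Lᵢ(x) = Π_{j≠i} (x - xⱼ)/(xᵢ - xⱼ)

L_0(5.5) = (5.5 - 6)/(4 - 6) = 0.250000
L_1(5.5) = (5.5 - 4)/(6 - 4) = 0.750000

P(5.5) = (-1)×L_0(5.5) + 6×L_1(5.5)
P(5.5) = 4.250000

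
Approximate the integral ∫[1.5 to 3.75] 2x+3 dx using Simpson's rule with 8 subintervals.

f(x) = 2x+3
a = 1.5, b = 3.75, n = 8
h = (b - a)/n = 0.281250

Simpson's rule: (h/3)[f(x₀) + 4f(x₁) + 2f(x₂) + ... + f(xₙ)]

x_0 = 1.5000, f(x_0) = 6.000000, coefficient = 1
x_1 = 1.7812, f(x_1) = 6.562500, coefficient = 4
x_2 = 2.0625, f(x_2) = 7.125000, coefficient = 2
x_3 = 2.3438, f(x_3) = 7.687500, coefficient = 4
x_4 = 2.6250, f(x_4) = 8.250000, coefficient = 2
x_5 = 2.9062, f(x_5) = 8.812500, coefficient = 4
x_6 = 3.1875, f(x_6) = 9.375000, coefficient = 2
x_7 = 3.4688, f(x_7) = 9.937500, coefficient = 4
x_8 = 3.7500, f(x_8) = 10.500000, coefficient = 1

I ≈ (0.281250/3) × 198.000000 = 18.562500
Exact value: 18.562500
Error: 0.000000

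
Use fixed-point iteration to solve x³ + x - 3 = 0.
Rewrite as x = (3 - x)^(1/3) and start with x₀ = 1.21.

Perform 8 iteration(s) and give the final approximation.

Equation: x³ + x - 3 = 0
Fixed-point form: x = (3 - x)^(1/3)
x₀ = 1.21

x_1 = g(1.210000) = 1.214184
x_2 = g(1.214184) = 1.213237
x_3 = g(1.213237) = 1.213451
x_4 = g(1.213451) = 1.213403
x_5 = g(1.213403) = 1.213414
x_6 = g(1.213414) = 1.213411
x_7 = g(1.213411) = 1.213412
x_8 = g(1.213412) = 1.213412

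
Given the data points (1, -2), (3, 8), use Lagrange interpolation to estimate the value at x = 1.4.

Lagrange interpolation formula:
P(x) = Σ yᵢ × Lᵢ(x)
where Lᵢ(x) = Π_{j≠i} (x - xⱼ)/(xᵢ - xⱼ)

L_0(1.4) = (1.4 - 3)/(1 - 3) = 0.800000
L_1(1.4) = (1.4 - 1)/(3 - 1) = 0.200000

P(1.4) = (-2)×L_0(1.4) + 8×L_1(1.4)
P(1.4) = 0.000000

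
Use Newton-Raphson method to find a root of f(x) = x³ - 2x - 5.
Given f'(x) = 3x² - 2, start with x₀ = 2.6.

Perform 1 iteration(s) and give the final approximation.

f(x) = x³ - 2x - 5
f'(x) = 3x² - 2
x₀ = 2.6

Newton-Raphson formula: x_{n+1} = x_n - f(x_n)/f'(x_n)

Iteration 1:
  f(2.600000) = 7.376000
  f'(2.600000) = 18.280000
  x_1 = 2.600000 - 7.376000/18.280000 = 2.196499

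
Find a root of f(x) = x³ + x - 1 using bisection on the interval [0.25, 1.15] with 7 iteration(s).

f(x) = x³ + x - 1
Initial interval: [0.25, 1.15]

Iteration 1:
  c_1 = (0.250000 + 1.150000)/2 = 0.700000
  f(c_1) = f(0.700000) = 0.043000
  f(a) × f(c) < 0, new interval: [0.250000, 0.700000]
Iteration 2:
  c_2 = (0.250000 + 0.700000)/2 = 0.475000
  f(c_2) = f(0.475000) = -0.417828
  f(a) × f(c) ≥ 0, new interval: [0.475000, 0.700000]
Iteration 3:
  c_3 = (0.475000 + 0.700000)/2 = 0.587500
  f(c_3) = f(0.587500) = -0.209721
  f(a) × f(c) ≥ 0, new interval: [0.587500, 0.700000]
Iteration 4:
  c_4 = (0.587500 + 0.700000)/2 = 0.643750
  f(c_4) = f(0.643750) = -0.089471
  f(a) × f(c) ≥ 0, new interval: [0.643750, 0.700000]
Iteration 5:
  c_5 = (0.643750 + 0.700000)/2 = 0.671875
  f(c_5) = f(0.671875) = -0.024830
  f(a) × f(c) ≥ 0, new interval: [0.671875, 0.700000]
Iteration 6:
  c_6 = (0.671875 + 0.700000)/2 = 0.685937
  f(c_6) = f(0.685937) = 0.008678
  f(a) × f(c) < 0, new interval: [0.671875, 0.685937]
Iteration 7:
  c_7 = (0.671875 + 0.685937)/2 = 0.678906
  f(c_7) = f(0.678906) = -0.008177
  f(a) × f(c) ≥ 0, new interval: [0.678906, 0.685937]

After 7 iteration(s), the approximation is c_7 = 0.678906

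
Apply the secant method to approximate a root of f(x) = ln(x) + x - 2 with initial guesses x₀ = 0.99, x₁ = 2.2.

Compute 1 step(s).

f(x) = ln(x) + x - 2
x₀ = 0.99, x₁ = 2.2

Secant formula: x_{n+1} = x_n - f(x_n)(x_n - x_{n-1})/(f(x_n) - f(x_{n-1}))

Iteration 1:
  f(0.990000) = -1.020050
  f(2.200000) = 0.988457
  x_2 = 2.200000 - 0.988457×(2.200000 - 0.990000)/(0.988457 - (-1.020050))
       = 1.604516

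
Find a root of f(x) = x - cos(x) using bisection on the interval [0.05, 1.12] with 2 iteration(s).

f(x) = x - cos(x)
Initial interval: [0.05, 1.12]

Iteration 1:
  c_1 = (0.050000 + 1.120000)/2 = 0.585000
  f(c_1) = f(0.585000) = -0.248712
  f(a) × f(c) ≥ 0, new interval: [0.585000, 1.120000]
Iteration 2:
  c_2 = (0.585000 + 1.120000)/2 = 0.852500
  f(c_2) = f(0.852500) = 0.194397
  f(a) × f(c) < 0, new interval: [0.585000, 0.852500]

After 2 iteration(s), the approximation is c_2 = 0.852500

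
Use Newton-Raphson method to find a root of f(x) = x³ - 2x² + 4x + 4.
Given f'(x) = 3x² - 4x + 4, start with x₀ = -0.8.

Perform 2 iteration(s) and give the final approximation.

f(x) = x³ - 2x² + 4x + 4
f'(x) = 3x² - 4x + 4
x₀ = -0.8

Newton-Raphson formula: x_{n+1} = x_n - f(x_n)/f'(x_n)

Iteration 1:
  f(-0.800000) = -0.992000
  f'(-0.800000) = 9.120000
  x_1 = -0.800000 - (-0.992000)/9.120000 = -0.691228
Iteration 2:
  f(-0.691228) = -0.050771
  f'(-0.691228) = 8.198301
  x_2 = -0.691228 - (-0.050771)/8.198301 = -0.685035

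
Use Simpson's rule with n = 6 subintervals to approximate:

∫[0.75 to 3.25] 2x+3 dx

f(x) = 2x+3
a = 0.75, b = 3.25, n = 6
h = (b - a)/n = 0.416667

Simpson's rule: (h/3)[f(x₀) + 4f(x₁) + 2f(x₂) + ... + f(xₙ)]

x_0 = 0.7500, f(x_0) = 4.500000, coefficient = 1
x_1 = 1.1667, f(x_1) = 5.333333, coefficient = 4
x_2 = 1.5833, f(x_2) = 6.166667, coefficient = 2
x_3 = 2.0000, f(x_3) = 7.000000, coefficient = 4
x_4 = 2.4167, f(x_4) = 7.833333, coefficient = 2
x_5 = 2.8333, f(x_5) = 8.666667, coefficient = 4
x_6 = 3.2500, f(x_6) = 9.500000, coefficient = 1

I ≈ (0.416667/3) × 126.000000 = 17.500000
Exact value: 17.500000
Error: 0.000000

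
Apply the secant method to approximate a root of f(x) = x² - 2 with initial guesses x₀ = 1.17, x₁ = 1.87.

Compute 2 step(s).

f(x) = x² - 2
x₀ = 1.17, x₁ = 1.87

Secant formula: x_{n+1} = x_n - f(x_n)(x_n - x_{n-1})/(f(x_n) - f(x_{n-1}))

Iteration 1:
  f(1.170000) = -0.631100
  f(1.870000) = 1.496900
  x_2 = 1.870000 - 1.496900×(1.870000 - 1.170000)/(1.496900 - (-0.631100))
       = 1.377599
Iteration 2:
  f(1.870000) = 1.496900
  f(1.377599) = -0.102222
  x_3 = 1.377599 - (-0.102222)×(1.377599 - 1.870000)/(-0.102222 - 1.496900)
       = 1.409075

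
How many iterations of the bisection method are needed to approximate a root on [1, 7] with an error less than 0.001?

We need (b-a)/2^n ≤ 0.001
(7 - 1)/2^n ≤ 0.001
6/2^n ≤ 0.001
2^n ≥ 6000
n ≥ log₂(6000) = 12.55
n ≥ 13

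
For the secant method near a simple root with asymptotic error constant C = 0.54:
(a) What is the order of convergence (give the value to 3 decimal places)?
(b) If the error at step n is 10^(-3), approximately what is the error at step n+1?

(a) Secant method has superlinear convergence with order φ = (1+√5)/2 ≈ 1.618.
    This means |e_{n+1}| ≈ C|e_n|^1.618.

(b) With |e_n| = 10^(-3) and C = 0.54:
    |e_{n+1}| ≈ 0.54 × (10^(-3))^1.618 = 0.54 × 10^(-4.85)

(a) ≈ 1.618 (golden ratio); (b) |e_{n+1}| ≈ 7.556e-06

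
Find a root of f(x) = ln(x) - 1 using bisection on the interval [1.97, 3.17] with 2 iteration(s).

f(x) = ln(x) - 1
Initial interval: [1.97, 3.17]

Iteration 1:
  c_1 = (1.970000 + 3.170000)/2 = 2.570000
  f(c_1) = f(2.570000) = -0.056094
  f(a) × f(c) ≥ 0, new interval: [2.570000, 3.170000]
Iteration 2:
  c_2 = (2.570000 + 3.170000)/2 = 2.870000
  f(c_2) = f(2.870000) = 0.054312
  f(a) × f(c) < 0, new interval: [2.570000, 2.870000]

After 2 iteration(s), the approximation is c_2 = 2.870000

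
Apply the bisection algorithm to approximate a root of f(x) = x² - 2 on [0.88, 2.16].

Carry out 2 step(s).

f(x) = x² - 2
Initial interval: [0.88, 2.16]

Iteration 1:
  c_1 = (0.880000 + 2.160000)/2 = 1.520000
  f(c_1) = f(1.520000) = 0.310400
  f(a) × f(c) < 0, new interval: [0.880000, 1.520000]
Iteration 2:
  c_2 = (0.880000 + 1.520000)/2 = 1.200000
  f(c_2) = f(1.200000) = -0.560000
  f(a) × f(c) ≥ 0, new interval: [1.200000, 1.520000]

After 2 iteration(s), the approximation is c_2 = 1.200000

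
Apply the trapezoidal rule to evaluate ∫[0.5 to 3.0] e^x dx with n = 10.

f(x) = e^x
a = 0.5, b = 3.0, n = 10
h = (b - a)/n = 0.250000

Trapezoidal rule: (h/2)[f(x₀) + 2f(x₁) + 2f(x₂) + ... + f(xₙ)]

x_0 = 0.5000, f(x_0) = 1.648721, coefficient = 1
x_1 = 0.7500, f(x_1) = 2.117000, coefficient = 2
x_2 = 1.0000, f(x_2) = 2.718282, coefficient = 2
x_3 = 1.2500, f(x_3) = 3.490343, coefficient = 2
x_4 = 1.5000, f(x_4) = 4.481689, coefficient = 2
x_5 = 1.7500, f(x_5) = 5.754603, coefficient = 2
x_6 = 2.0000, f(x_6) = 7.389056, coefficient = 2
x_7 = 2.2500, f(x_7) = 9.487736, coefficient = 2
x_8 = 2.5000, f(x_8) = 12.182494, coefficient = 2
x_9 = 2.7500, f(x_9) = 15.642632, coefficient = 2
x_10 = 3.0000, f(x_10) = 20.085537, coefficient = 1

I ≈ (0.250000/2) × 148.261927 = 18.532741
Exact value: 18.436816
Error: 0.095925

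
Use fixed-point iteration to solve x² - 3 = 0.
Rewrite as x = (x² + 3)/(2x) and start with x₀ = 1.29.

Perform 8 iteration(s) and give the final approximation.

Equation: x² - 3 = 0
Fixed-point form: x = (x² + 3)/(2x)
x₀ = 1.29

x_1 = g(1.290000) = 1.807791
x_2 = g(1.807791) = 1.733637
x_3 = g(1.733637) = 1.732052
x_4 = g(1.732052) = 1.732051
x_5 = g(1.732051) = 1.732051
x_6 = g(1.732051) = 1.732051
x_7 = g(1.732051) = 1.732051
x_8 = g(1.732051) = 1.732051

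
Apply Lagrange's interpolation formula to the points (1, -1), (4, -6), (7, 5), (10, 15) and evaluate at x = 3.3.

Lagrange interpolation formula:
P(x) = Σ yᵢ × Lᵢ(x)
where Lᵢ(x) = Π_{j≠i} (x - xⱼ)/(xᵢ - xⱼ)

L_0(3.3) = (3.3 - 4)/(1 - 4) × (3.3 - 7)/(1 - 7) × (3.3 - 10)/(1 - 10) = 0.107117
L_1(3.3) = (3.3 - 1)/(4 - 1) × (3.3 - 7)/(4 - 7) × (3.3 - 10)/(4 - 10) = 1.055870
L_2(3.3) = (3.3 - 1)/(7 - 1) × (3.3 - 4)/(7 - 4) × (3.3 - 10)/(7 - 10) = -0.199759
L_3(3.3) = (3.3 - 1)/(10 - 1) × (3.3 - 4)/(10 - 4) × (3.3 - 7)/(10 - 7) = 0.036772

P(3.3) = (-1)×L_0(3.3) + (-6)×L_1(3.3) + 5×L_2(3.3) + 15×L_3(3.3)
P(3.3) = -6.889562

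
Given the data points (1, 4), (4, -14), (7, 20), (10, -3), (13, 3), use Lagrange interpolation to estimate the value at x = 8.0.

Lagrange interpolation formula:
P(x) = Σ yᵢ × Lᵢ(x)
where Lᵢ(x) = Π_{j≠i} (x - xⱼ)/(xᵢ - xⱼ)

L_0(8.0) = (8.0 - 4)/(1 - 4) × (8.0 - 7)/(1 - 7) × (8.0 - 10)/(1 - 10) × (8.0 - 13)/(1 - 13) = 0.020576
L_1(8.0) = (8.0 - 1)/(4 - 1) × (8.0 - 7)/(4 - 7) × (8.0 - 10)/(4 - 10) × (8.0 - 13)/(4 - 13) = -0.144033
L_2(8.0) = (8.0 - 1)/(7 - 1) × (8.0 - 4)/(7 - 4) × (8.0 - 10)/(7 - 10) × (8.0 - 13)/(7 - 13) = 0.864198
L_3(8.0) = (8.0 - 1)/(10 - 1) × (8.0 - 4)/(10 - 4) × (8.0 - 7)/(10 - 7) × (8.0 - 13)/(10 - 13) = 0.288066
L_4(8.0) = (8.0 - 1)/(13 - 1) × (8.0 - 4)/(13 - 4) × (8.0 - 7)/(13 - 7) × (8.0 - 10)/(13 - 10) = -0.028807

P(8.0) = 4×L_0(8.0) + (-14)×L_1(8.0) + 20×L_2(8.0) + (-3)×L_3(8.0) + 3×L_4(8.0)
P(8.0) = 18.432099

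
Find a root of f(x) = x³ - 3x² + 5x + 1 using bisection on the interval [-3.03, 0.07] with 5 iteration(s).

f(x) = x³ - 3x² + 5x + 1
Initial interval: [-3.03, 0.07]

Iteration 1:
  c_1 = (-3.030000 + 0.070000)/2 = -1.480000
  f(c_1) = f(-1.480000) = -16.212992
  f(a) × f(c) ≥ 0, new interval: [-1.480000, 0.070000]
Iteration 2:
  c_2 = (-1.480000 + 0.070000)/2 = -0.705000
  f(c_2) = f(-0.705000) = -4.366478
  f(a) × f(c) ≥ 0, new interval: [-0.705000, 0.070000]
Iteration 3:
  c_3 = (-0.705000 + 0.070000)/2 = -0.317500
  f(c_3) = f(-0.317500) = -0.921925
  f(a) × f(c) ≥ 0, new interval: [-0.317500, 0.070000]
Iteration 4:
  c_4 = (-0.317500 + 0.070000)/2 = -0.123750
  f(c_4) = f(-0.123750) = 0.333413
  f(a) × f(c) < 0, new interval: [-0.317500, -0.123750]
Iteration 5:
  c_5 = (-0.317500 + (-0.123750))/2 = -0.220625
  f(c_5) = f(-0.220625) = -0.259890
  f(a) × f(c) ≥ 0, new interval: [-0.220625, -0.123750]

After 5 iteration(s), the approximation is c_5 = -0.220625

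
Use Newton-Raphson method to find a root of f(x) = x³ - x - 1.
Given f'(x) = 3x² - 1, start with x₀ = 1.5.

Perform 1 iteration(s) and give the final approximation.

f(x) = x³ - x - 1
f'(x) = 3x² - 1
x₀ = 1.5

Newton-Raphson formula: x_{n+1} = x_n - f(x_n)/f'(x_n)

Iteration 1:
  f(1.500000) = 0.875000
  f'(1.500000) = 5.750000
  x_1 = 1.500000 - 0.875000/5.750000 = 1.347826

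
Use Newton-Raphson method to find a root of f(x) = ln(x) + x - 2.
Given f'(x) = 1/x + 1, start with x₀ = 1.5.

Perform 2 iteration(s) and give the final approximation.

f(x) = ln(x) + x - 2
f'(x) = 1/x + 1
x₀ = 1.5

Newton-Raphson formula: x_{n+1} = x_n - f(x_n)/f'(x_n)

Iteration 1:
  f(1.500000) = -0.094535
  f'(1.500000) = 1.666667
  x_1 = 1.500000 - (-0.094535)/1.666667 = 1.556721
Iteration 2:
  f(1.556721) = -0.000697
  f'(1.556721) = 1.642376
  x_2 = 1.556721 - (-0.000697)/1.642376 = 1.557146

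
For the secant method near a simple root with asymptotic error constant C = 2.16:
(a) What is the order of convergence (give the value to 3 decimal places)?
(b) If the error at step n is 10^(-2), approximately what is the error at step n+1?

(a) Secant method has superlinear convergence with order φ = (1+√5)/2 ≈ 1.618.
    This means |e_{n+1}| ≈ C|e_n|^1.618.

(b) With |e_n| = 10^(-2) and C = 2.16:
    |e_{n+1}| ≈ 2.16 × (10^(-2))^1.618 = 2.16 × 10^(-3.24)

(a) ≈ 1.618 (golden ratio); (b) |e_{n+1}| ≈ 1.254e-03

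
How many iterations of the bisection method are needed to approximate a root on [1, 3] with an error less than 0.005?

We need (b-a)/2^n ≤ 0.005
(3 - 1)/2^n ≤ 0.005
2/2^n ≤ 0.005
2^n ≥ 400
n ≥ log₂(400) = 8.64
n ≥ 9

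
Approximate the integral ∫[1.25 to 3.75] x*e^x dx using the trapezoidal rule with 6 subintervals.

f(x) = x*e^x
a = 1.25, b = 3.75, n = 6
h = (b - a)/n = 0.416667

Trapezoidal rule: (h/2)[f(x₀) + 2f(x₁) + 2f(x₂) + ... + f(xₙ)]

x_0 = 1.2500, f(x_0) = 4.362929, coefficient = 1
x_1 = 1.6667, f(x_1) = 8.824150, coefficient = 2
x_2 = 2.0833, f(x_2) = 16.731656, coefficient = 2
x_3 = 2.5000, f(x_3) = 30.456235, coefficient = 2
x_4 = 2.9167, f(x_4) = 53.898793, coefficient = 2
x_5 = 3.3333, f(x_5) = 93.438750, coefficient = 2
x_6 = 3.7500, f(x_6) = 159.454058, coefficient = 1

I ≈ (0.416667/2) × 570.516153 = 118.857532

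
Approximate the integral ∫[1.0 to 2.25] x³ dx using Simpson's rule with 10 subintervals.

f(x) = x³
a = 1.0, b = 2.25, n = 10
h = (b - a)/n = 0.125000

Simpson's rule: (h/3)[f(x₀) + 4f(x₁) + 2f(x₂) + ... + f(xₙ)]

x_0 = 1.0000, f(x_0) = 1.000000, coefficient = 1
x_1 = 1.1250, f(x_1) = 1.423828, coefficient = 4
x_2 = 1.2500, f(x_2) = 1.953125, coefficient = 2
x_3 = 1.3750, f(x_3) = 2.599609, coefficient = 4
x_4 = 1.5000, f(x_4) = 3.375000, coefficient = 2
x_5 = 1.6250, f(x_5) = 4.291016, coefficient = 4
x_6 = 1.7500, f(x_6) = 5.359375, coefficient = 2
x_7 = 1.8750, f(x_7) = 6.591797, coefficient = 4
x_8 = 2.0000, f(x_8) = 8.000000, coefficient = 2
x_9 = 2.1250, f(x_9) = 9.595703, coefficient = 4
x_10 = 2.2500, f(x_10) = 11.390625, coefficient = 1

I ≈ (0.125000/3) × 147.773438 = 6.157227
Exact value: 6.157227
Error: 0.000000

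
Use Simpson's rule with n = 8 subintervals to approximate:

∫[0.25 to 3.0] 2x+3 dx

f(x) = 2x+3
a = 0.25, b = 3.0, n = 8
h = (b - a)/n = 0.343750

Simpson's rule: (h/3)[f(x₀) + 4f(x₁) + 2f(x₂) + ... + f(xₙ)]

x_0 = 0.2500, f(x_0) = 3.500000, coefficient = 1
x_1 = 0.5938, f(x_1) = 4.187500, coefficient = 4
x_2 = 0.9375, f(x_2) = 4.875000, coefficient = 2
x_3 = 1.2812, f(x_3) = 5.562500, coefficient = 4
x_4 = 1.6250, f(x_4) = 6.250000, coefficient = 2
x_5 = 1.9688, f(x_5) = 6.937500, coefficient = 4
x_6 = 2.3125, f(x_6) = 7.625000, coefficient = 2
x_7 = 2.6562, f(x_7) = 8.312500, coefficient = 4
x_8 = 3.0000, f(x_8) = 9.000000, coefficient = 1

I ≈ (0.343750/3) × 150.000000 = 17.187500
Exact value: 17.187500
Error: 0.000000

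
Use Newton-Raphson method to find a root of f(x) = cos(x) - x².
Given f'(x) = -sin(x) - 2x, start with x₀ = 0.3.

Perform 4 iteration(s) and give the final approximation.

f(x) = cos(x) - x²
f'(x) = -sin(x) - 2x
x₀ = 0.3

Newton-Raphson formula: x_{n+1} = x_n - f(x_n)/f'(x_n)

Iteration 1:
  f(0.300000) = 0.865336
  f'(0.300000) = -0.895520
  x_1 = 0.300000 - 0.865336/(-0.895520) = 1.266295
Iteration 2:
  f(1.266295) = -1.303685
  f'(1.266295) = -3.486586
  x_2 = 1.266295 - (-1.303685)/(-3.486586) = 0.892380
Iteration 3:
  f(0.892380) = -0.168782
  f'(0.892380) = -2.563329
  x_3 = 0.892380 - (-0.168782)/(-2.563329) = 0.826535
Iteration 4:
  f(0.826535) = -0.005733
  f'(0.826535) = -2.388660
  x_4 = 0.826535 - (-0.005733)/(-2.388660) = 0.824136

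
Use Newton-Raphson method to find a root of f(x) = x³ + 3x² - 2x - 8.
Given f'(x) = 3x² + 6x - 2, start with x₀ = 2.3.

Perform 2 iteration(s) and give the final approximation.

f(x) = x³ + 3x² - 2x - 8
f'(x) = 3x² + 6x - 2
x₀ = 2.3

Newton-Raphson formula: x_{n+1} = x_n - f(x_n)/f'(x_n)

Iteration 1:
  f(2.300000) = 15.437000
  f'(2.300000) = 27.670000
  x_1 = 2.300000 - 15.437000/27.670000 = 1.742103
Iteration 2:
  f(1.742103) = 2.907717
  f'(1.742103) = 17.557393
  x_2 = 1.742103 - 2.907717/17.557393 = 1.576491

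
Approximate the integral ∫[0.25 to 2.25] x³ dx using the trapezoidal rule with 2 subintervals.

f(x) = x³
a = 0.25, b = 2.25, n = 2
h = (b - a)/n = 1.000000

Trapezoidal rule: (h/2)[f(x₀) + 2f(x₁) + 2f(x₂) + ... + f(xₙ)]

x_0 = 0.2500, f(x_0) = 0.015625, coefficient = 1
x_1 = 1.2500, f(x_1) = 1.953125, coefficient = 2
x_2 = 2.2500, f(x_2) = 11.390625, coefficient = 1

I ≈ (1.000000/2) × 15.312500 = 7.656250
Exact value: 6.406250
Error: 1.250000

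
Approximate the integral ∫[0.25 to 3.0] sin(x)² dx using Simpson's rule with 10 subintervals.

f(x) = sin(x)²
a = 0.25, b = 3.0, n = 10
h = (b - a)/n = 0.275000

Simpson's rule: (h/3)[f(x₀) + 4f(x₁) + 2f(x₂) + ... + f(xₙ)]

x_0 = 0.2500, f(x_0) = 0.061209, coefficient = 1
x_1 = 0.5250, f(x_1) = 0.251214, coefficient = 4
x_2 = 0.8000, f(x_2) = 0.514600, coefficient = 2
x_3 = 1.0750, f(x_3) = 0.773679, coefficient = 4
x_4 = 1.3500, f(x_4) = 0.952036, coefficient = 2
x_5 = 1.6250, f(x_5) = 0.997065, coefficient = 4
x_6 = 1.9000, f(x_6) = 0.895484, coefficient = 2
x_7 = 2.1750, f(x_7) = 0.677255, coefficient = 4
x_8 = 2.4500, f(x_8) = 0.406744, coefficient = 2
x_9 = 2.7250, f(x_9) = 0.163739, coefficient = 4
x_10 = 3.0000, f(x_10) = 0.019915, coefficient = 1

I ≈ (0.275000/3) × 17.070658 = 1.564810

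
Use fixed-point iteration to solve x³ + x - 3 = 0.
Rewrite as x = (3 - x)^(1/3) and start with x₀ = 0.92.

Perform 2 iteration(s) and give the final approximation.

Equation: x³ + x - 3 = 0
Fixed-point form: x = (3 - x)^(1/3)
x₀ = 0.92

x_1 = g(0.920000) = 1.276501
x_2 = g(1.276501) = 1.198957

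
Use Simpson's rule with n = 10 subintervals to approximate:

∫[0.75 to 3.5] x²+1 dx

f(x) = x²+1
a = 0.75, b = 3.5, n = 10
h = (b - a)/n = 0.275000

Simpson's rule: (h/3)[f(x₀) + 4f(x₁) + 2f(x₂) + ... + f(xₙ)]

x_0 = 0.7500, f(x_0) = 1.562500, coefficient = 1
x_1 = 1.0250, f(x_1) = 2.050625, coefficient = 4
x_2 = 1.3000, f(x_2) = 2.690000, coefficient = 2
x_3 = 1.5750, f(x_3) = 3.480625, coefficient = 4
x_4 = 1.8500, f(x_4) = 4.422500, coefficient = 2
x_5 = 2.1250, f(x_5) = 5.515625, coefficient = 4
x_6 = 2.4000, f(x_6) = 6.760000, coefficient = 2
x_7 = 2.6750, f(x_7) = 8.155625, coefficient = 4
x_8 = 2.9500, f(x_8) = 9.702500, coefficient = 2
x_9 = 3.2250, f(x_9) = 11.400625, coefficient = 4
x_10 = 3.5000, f(x_10) = 13.250000, coefficient = 1

I ≈ (0.275000/3) × 184.375000 = 16.901042
Exact value: 16.901042
Error: 0.000000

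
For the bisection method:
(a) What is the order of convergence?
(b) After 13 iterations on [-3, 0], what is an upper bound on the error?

(a) Bisection has linear (order 1) convergence; the error is halved each step.

(b) Error bound = (b-a)/2^n = (0 - (-3))/2^{13}
    = 3/2^{13}

(a) 1 (linear); (b) error ≤ 3.66e-04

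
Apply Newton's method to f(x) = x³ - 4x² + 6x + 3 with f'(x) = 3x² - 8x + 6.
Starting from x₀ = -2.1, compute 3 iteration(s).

f(x) = x³ - 4x² + 6x + 3
f'(x) = 3x² - 8x + 6
x₀ = -2.1

Newton-Raphson formula: x_{n+1} = x_n - f(x_n)/f'(x_n)

Iteration 1:
  f(-2.100000) = -36.501000
  f'(-2.100000) = 36.030000
  x_1 = -2.100000 - (-36.501000)/36.030000 = -1.086928
Iteration 2:
  f(-1.086928) = -9.531320
  f'(-1.086928) = 18.239655
  x_2 = -1.086928 - (-9.531320)/18.239655 = -0.564367
Iteration 3:
  f(-0.564367) = -1.840002
  f'(-0.564367) = 11.470469
  x_3 = -0.564367 - (-1.840002)/11.470469 = -0.403955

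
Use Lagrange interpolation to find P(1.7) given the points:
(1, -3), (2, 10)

Lagrange interpolation formula:
P(x) = Σ yᵢ × Lᵢ(x)
where Lᵢ(x) = Π_{j≠i} (x - xⱼ)/(xᵢ - xⱼ)

L_0(1.7) = (1.7 - 2)/(1 - 2) = 0.300000
L_1(1.7) = (1.7 - 1)/(2 - 1) = 0.700000

P(1.7) = (-3)×L_0(1.7) + 10×L_1(1.7)
P(1.7) = 6.100000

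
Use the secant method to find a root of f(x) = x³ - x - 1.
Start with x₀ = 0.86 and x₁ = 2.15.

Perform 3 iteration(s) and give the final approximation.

f(x) = x³ - x - 1
x₀ = 0.86, x₁ = 2.15

Secant formula: x_{n+1} = x_n - f(x_n)(x_n - x_{n-1})/(f(x_n) - f(x_{n-1}))

Iteration 1:
  f(0.860000) = -1.223944
  f(2.150000) = 6.788375
  x_2 = 2.150000 - 6.788375×(2.150000 - 0.860000)/(6.788375 - (-1.223944))
       = 1.057058
Iteration 2:
  f(2.150000) = 6.788375
  f(1.057058) = -0.875933
  x_3 = 1.057058 - (-0.875933)×(1.057058 - 2.150000)/(-0.875933 - 6.788375)
       = 1.181967
Iteration 3:
  f(1.057058) = -0.875933
  f(1.181967) = -0.530705
  x_4 = 1.181967 - (-0.530705)×(1.181967 - 1.057058)/(-0.530705 - (-0.875933))
       = 1.373985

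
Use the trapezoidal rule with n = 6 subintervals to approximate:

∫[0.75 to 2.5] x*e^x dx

f(x) = x*e^x
a = 0.75, b = 2.5, n = 6
h = (b - a)/n = 0.291667

Trapezoidal rule: (h/2)[f(x₀) + 2f(x₁) + 2f(x₂) + ... + f(xₙ)]

x_0 = 0.7500, f(x_0) = 1.587750, coefficient = 1
x_1 = 1.0417, f(x_1) = 2.952017, coefficient = 2
x_2 = 1.3333, f(x_2) = 5.058224, coefficient = 2
x_3 = 1.6250, f(x_3) = 8.252431, coefficient = 2
x_4 = 1.9167, f(x_4) = 13.029998, coefficient = 2
x_5 = 2.2083, f(x_5) = 20.097017, coefficient = 2
x_6 = 2.5000, f(x_6) = 30.456235, coefficient = 1

I ≈ (0.291667/2) × 130.823359 = 19.078407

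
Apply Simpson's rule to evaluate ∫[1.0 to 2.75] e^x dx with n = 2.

f(x) = e^x
a = 1.0, b = 2.75, n = 2
h = (b - a)/n = 0.875000

Simpson's rule: (h/3)[f(x₀) + 4f(x₁) + 2f(x₂) + ... + f(xₙ)]

x_0 = 1.0000, f(x_0) = 2.718282, coefficient = 1
x_1 = 1.8750, f(x_1) = 6.520819, coefficient = 4
x_2 = 2.7500, f(x_2) = 15.642632, coefficient = 1

I ≈ (0.875000/3) × 44.444190 = 12.962889
Exact value: 12.924350
Error: 0.038539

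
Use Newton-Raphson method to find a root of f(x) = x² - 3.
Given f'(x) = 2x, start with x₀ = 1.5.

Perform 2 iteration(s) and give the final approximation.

f(x) = x² - 3
f'(x) = 2x
x₀ = 1.5

Newton-Raphson formula: x_{n+1} = x_n - f(x_n)/f'(x_n)

Iteration 1:
  f(1.500000) = -0.750000
  f'(1.500000) = 3.000000
  x_1 = 1.500000 - (-0.750000)/3.000000 = 1.750000
Iteration 2:
  f(1.750000) = 0.062500
  f'(1.750000) = 3.500000
  x_2 = 1.750000 - 0.062500/3.500000 = 1.732143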